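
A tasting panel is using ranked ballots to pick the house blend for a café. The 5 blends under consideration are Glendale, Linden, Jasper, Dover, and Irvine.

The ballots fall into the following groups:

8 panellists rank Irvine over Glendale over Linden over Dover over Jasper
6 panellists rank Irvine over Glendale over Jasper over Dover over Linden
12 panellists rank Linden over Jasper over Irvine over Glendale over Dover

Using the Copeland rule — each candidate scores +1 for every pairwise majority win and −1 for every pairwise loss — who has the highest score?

Pairwise results:
  Glendale vs Linden: Glendale wins 14–12.
  Glendale vs Jasper: Glendale wins 14–12.
  Glendale vs Dover: Glendale wins 26–0.
  Glendale vs Irvine: Irvine wins 26–0.
  Linden vs Jasper: Linden wins 20–6.
  Linden vs Dover: Linden wins 20–6.
  Linden vs Irvine: Irvine wins 14–12.
  Jasper vs Dover: Jasper wins 18–8.
  Jasper vs Irvine: Irvine wins 14–12.
  Dover vs Irvine: Irvine wins 26–0.
Copeland scores (wins − losses):
  Glendale: 3 − 1 = 2
  Linden: 2 − 2 = 0
  Jasper: 1 − 3 = -2
  Dover: 0 − 4 = -4
  Irvine: 4 − 0 = 4
Irvine has the best Copeland score.

Irvine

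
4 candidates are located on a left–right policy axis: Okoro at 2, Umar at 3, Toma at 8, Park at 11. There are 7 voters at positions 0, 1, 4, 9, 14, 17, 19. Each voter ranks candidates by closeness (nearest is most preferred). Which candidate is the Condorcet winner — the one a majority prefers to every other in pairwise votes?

Toma

With single-peaked preferences on a line, the Condorcet winner is the candidate closest to the median voter.
The median voter (position 9) is closest to Toma at 8.
Check: Toma vs Okoro — voters closer to Toma: 4 of 7.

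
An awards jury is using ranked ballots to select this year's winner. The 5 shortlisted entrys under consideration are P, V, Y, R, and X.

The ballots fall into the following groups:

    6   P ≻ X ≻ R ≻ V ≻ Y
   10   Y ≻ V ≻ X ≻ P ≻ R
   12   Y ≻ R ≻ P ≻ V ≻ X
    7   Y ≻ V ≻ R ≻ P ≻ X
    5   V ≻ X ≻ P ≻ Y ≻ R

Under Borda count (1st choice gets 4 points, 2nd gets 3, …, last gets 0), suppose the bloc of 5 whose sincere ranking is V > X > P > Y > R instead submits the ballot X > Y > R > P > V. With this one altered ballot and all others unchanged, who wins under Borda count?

Y

Borda totals with the altered ballot: P 70, V 69, Y 131, R 72, X 58.
The winner is unchanged: still Y.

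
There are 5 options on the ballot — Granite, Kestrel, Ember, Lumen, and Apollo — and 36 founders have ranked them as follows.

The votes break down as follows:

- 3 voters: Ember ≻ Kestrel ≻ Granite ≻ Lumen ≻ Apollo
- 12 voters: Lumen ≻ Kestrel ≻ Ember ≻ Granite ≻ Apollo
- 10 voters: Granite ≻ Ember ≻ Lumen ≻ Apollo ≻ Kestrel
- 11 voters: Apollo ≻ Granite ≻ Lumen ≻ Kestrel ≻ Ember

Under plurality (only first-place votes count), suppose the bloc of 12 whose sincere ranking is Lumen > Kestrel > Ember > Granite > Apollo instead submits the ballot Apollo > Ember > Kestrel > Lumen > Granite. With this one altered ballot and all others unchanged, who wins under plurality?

Apollo

First-place totals with the altered ballot: Granite 10, Kestrel 0, Ember 3, Lumen 0, Apollo 23.
The switch changes the winner from Lumen to Apollo.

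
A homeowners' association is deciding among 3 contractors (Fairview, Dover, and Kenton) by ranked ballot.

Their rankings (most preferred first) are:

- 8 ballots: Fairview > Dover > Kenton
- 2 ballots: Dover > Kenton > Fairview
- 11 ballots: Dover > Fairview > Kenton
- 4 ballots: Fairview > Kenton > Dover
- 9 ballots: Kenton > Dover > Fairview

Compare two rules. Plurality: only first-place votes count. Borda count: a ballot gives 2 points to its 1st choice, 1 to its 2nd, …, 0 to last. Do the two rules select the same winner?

Yes

Plurality first-place counts: Fairview 12, Dover 13, Kenton 9 → Dover.
Borda totals: Fairview 35, Dover 43, Kenton 24 → Dover.
The two rules agree on Dover.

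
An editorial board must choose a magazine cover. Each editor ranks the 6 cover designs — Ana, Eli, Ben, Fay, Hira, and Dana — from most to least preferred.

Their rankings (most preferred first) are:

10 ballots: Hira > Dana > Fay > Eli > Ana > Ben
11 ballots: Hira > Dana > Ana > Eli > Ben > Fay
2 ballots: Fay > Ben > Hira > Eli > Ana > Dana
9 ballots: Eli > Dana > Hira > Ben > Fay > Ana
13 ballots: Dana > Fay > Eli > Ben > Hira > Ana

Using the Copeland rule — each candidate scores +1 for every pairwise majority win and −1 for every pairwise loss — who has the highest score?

Pairwise results:
  Ana vs Eli: Eli wins 34–11.
  Ana vs Ben: Ben wins 24–21.
  Ana vs Fay: Fay wins 34–11.
  Ana vs Hira: Hira wins 45–0.
  Ana vs Dana: Dana wins 43–2.
  Eli vs Ben: Eli wins 43–2.
  Eli vs Fay: Fay wins 25–20.
  Eli vs Hira: Hira wins 23–22.
  Eli vs Dana: Dana wins 34–11.
  Ben vs Fay: Fay wins 25–20.
  Ben vs Hira: Hira wins 30–15.
  Ben vs Dana: Dana wins 43–2.
  Fay vs Hira: Hira wins 30–15.
  Fay vs Dana: Dana wins 43–2.
  Hira vs Dana: Hira wins 23–22.
Copeland scores (wins − losses):
  Ana: 0 − 5 = -5
  Eli: 2 − 3 = -1
  Ben: 1 − 4 = -3
  Fay: 3 − 2 = 1
  Hira: 5 − 0 = 5
  Dana: 4 − 1 = 3
Hira has the best Copeland score.

Hira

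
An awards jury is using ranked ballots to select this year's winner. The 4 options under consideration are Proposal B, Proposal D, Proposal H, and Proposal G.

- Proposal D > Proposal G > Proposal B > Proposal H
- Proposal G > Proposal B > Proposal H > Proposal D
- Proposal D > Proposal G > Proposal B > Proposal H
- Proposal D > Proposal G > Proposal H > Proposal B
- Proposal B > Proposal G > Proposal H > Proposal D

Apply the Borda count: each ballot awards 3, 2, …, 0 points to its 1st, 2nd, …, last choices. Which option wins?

Borda scores:
  Proposal B: 1 + 2 + 1 + 0 + 3 = 7
  Proposal D: 3 + 0 + 3 + 3 + 0 = 9
  Proposal H: 0 + 1 + 0 + 1 + 1 = 3
  Proposal G: 2 + 3 + 2 + 2 + 2 = 11
Proposal G has the highest total.

Proposal G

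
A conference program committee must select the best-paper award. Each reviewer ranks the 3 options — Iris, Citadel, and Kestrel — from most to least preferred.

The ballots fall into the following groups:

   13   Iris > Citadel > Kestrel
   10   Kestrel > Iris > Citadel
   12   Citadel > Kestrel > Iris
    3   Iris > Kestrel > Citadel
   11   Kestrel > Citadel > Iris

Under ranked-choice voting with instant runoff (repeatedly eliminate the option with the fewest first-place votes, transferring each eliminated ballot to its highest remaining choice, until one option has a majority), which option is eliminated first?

Round 1: Kestrel 21, Iris 16, Citadel 12. Citadel has the fewest and is eliminated.
Round 2: Kestrel 33, Iris 16. Kestrel has a majority.

Citadel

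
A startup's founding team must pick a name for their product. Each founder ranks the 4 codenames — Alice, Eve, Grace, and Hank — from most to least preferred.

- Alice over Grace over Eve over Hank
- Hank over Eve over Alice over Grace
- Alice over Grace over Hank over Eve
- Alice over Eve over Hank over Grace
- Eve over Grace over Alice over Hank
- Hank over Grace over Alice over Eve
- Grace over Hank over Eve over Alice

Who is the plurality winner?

First-place vote totals:
  Alice: 3
  Eve: 1
  Grace: 1
  Hank: 2
Alice has the most first-place votes.

Alice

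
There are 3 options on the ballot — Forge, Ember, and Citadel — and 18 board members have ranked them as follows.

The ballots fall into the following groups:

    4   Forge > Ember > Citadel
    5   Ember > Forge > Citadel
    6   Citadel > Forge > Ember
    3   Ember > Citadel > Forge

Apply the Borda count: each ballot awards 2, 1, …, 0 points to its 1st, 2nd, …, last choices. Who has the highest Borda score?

Ember

Borda scores:
  Forge: 4·2 + 5·1 + 6·1 + 3·0 = 19
  Ember: 4·1 + 5·2 + 6·0 + 3·2 = 20
  Citadel: 4·0 + 5·0 + 6·2 + 3·1 = 15
Ember has the highest total.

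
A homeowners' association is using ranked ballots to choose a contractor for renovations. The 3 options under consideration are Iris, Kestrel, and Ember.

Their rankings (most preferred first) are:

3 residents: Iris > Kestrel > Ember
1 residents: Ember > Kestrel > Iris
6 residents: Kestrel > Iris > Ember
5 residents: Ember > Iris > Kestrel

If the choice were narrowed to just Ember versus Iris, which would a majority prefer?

Ballots ranking Ember above Iris: 1+5 = 6.
Ballots ranking Iris above Ember: 3+6 = 9.
Iris wins the head-to-head, 9–6.

Iris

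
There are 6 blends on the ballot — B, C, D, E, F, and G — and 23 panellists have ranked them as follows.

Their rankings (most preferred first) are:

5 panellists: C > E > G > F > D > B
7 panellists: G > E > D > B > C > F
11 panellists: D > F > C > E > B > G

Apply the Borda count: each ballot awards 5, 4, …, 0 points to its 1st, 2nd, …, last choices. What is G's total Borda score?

Borda scores:
  B: 5·0 + 7·2 + 11·1 = 25
  C: 5·5 + 7·1 + 11·3 = 65
  D: 5·1 + 7·3 + 11·5 = 81
  E: 5·4 + 7·4 + 11·2 = 70
  F: 5·2 + 7·0 + 11·4 = 54
  G: 5·3 + 7·5 + 11·0 = 50

50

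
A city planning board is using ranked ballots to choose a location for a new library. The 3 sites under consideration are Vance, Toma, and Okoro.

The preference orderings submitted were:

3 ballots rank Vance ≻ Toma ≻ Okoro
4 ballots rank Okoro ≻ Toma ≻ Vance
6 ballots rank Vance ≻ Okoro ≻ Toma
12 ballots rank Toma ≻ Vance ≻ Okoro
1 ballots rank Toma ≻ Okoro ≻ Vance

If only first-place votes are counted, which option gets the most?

First-place vote totals:
  Vance: 9
  Toma: 13
  Okoro: 4
Toma has the most first-place votes.

Toma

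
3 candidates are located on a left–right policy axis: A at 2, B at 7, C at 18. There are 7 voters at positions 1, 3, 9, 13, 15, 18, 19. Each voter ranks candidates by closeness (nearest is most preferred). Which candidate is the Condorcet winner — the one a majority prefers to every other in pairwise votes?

C

With single-peaked preferences on a line, the Condorcet winner is the candidate closest to the median voter.
The median voter (position 13) is closest to C at 18.
Check: C vs B — voters closer to C: 4 of 7.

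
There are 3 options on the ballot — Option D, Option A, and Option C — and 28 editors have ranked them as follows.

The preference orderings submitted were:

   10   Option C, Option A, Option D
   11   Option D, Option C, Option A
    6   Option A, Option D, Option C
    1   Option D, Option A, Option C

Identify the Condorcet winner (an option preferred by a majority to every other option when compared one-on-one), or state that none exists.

Head-to-head results (28 voters total):
Option D vs Option A: Option A wins 16–12.
Option D vs Option C: Option D wins 18–10.
Option A vs Option C: Option C wins 21–7.
No candidate beats all others: Option D beats Option C beats Option A beats Option D, a majority cycle.

None — there is no Condorcet winner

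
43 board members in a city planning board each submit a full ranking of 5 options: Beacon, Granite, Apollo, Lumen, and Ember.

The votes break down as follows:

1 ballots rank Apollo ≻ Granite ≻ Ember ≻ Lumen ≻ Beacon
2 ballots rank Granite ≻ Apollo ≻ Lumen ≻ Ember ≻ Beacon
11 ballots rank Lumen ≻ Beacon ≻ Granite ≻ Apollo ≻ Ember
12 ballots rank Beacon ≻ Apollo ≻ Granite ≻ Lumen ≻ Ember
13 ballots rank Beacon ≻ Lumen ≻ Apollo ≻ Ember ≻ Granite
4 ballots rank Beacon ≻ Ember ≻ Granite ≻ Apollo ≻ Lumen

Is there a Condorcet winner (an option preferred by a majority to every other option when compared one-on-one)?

Yes

Head-to-head results (43 voters total):
Beacon vs Granite: Beacon wins 40–3.
Beacon vs Apollo: Beacon wins 40–3.
Beacon vs Lumen: Beacon wins 29–14.
Beacon vs Ember: Beacon wins 40–3.
Granite vs Apollo: Apollo wins 26–17.
Granite vs Lumen: Lumen wins 24–19.
Granite vs Ember: Granite wins 26–17.
Apollo vs Lumen: Lumen wins 24–19.
Apollo vs Ember: Apollo wins 39–4.
Lumen vs Ember: Lumen wins 38–5.
Beacon beats each rival — Granite (40–3), Apollo (40–3), Lumen (29–14), Ember (40–3) — so Beacon is the Condorcet winner.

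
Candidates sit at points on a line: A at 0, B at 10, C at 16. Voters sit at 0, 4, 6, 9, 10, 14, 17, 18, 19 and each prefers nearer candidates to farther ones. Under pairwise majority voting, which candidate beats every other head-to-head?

B

With single-peaked preferences on a line, the Condorcet winner is the candidate closest to the median voter.
The median voter (position 10) is closest to B at 10.
Check: B vs C — voters closer to B: 5 of 9.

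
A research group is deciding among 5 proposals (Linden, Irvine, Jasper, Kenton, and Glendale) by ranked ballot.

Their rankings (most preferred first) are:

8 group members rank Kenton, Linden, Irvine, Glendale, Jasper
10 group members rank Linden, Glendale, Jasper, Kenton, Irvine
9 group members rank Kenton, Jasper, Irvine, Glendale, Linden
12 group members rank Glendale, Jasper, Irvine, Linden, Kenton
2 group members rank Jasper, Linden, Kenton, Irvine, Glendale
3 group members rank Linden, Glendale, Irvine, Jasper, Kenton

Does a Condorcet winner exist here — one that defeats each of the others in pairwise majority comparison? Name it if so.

No Condorcet winner

Head-to-head results (44 voters total):
Linden vs Irvine: Linden wins 23–21.
Linden vs Jasper: Jasper wins 23–21.
Linden vs Kenton: Linden wins 27–17.
Linden vs Glendale: Linden wins 23–21.
Irvine vs Jasper: Jasper wins 33–11.
Irvine vs Kenton: Kenton wins 29–15.
Irvine vs Glendale: Glendale wins 25–19.
Jasper vs Kenton: Jasper wins 27–17.
Jasper vs Glendale: Glendale wins 33–11.
Kenton vs Glendale: Glendale wins 25–19.
No candidate beats all others: Linden beats Glendale beats Jasper beats Linden, a majority cycle.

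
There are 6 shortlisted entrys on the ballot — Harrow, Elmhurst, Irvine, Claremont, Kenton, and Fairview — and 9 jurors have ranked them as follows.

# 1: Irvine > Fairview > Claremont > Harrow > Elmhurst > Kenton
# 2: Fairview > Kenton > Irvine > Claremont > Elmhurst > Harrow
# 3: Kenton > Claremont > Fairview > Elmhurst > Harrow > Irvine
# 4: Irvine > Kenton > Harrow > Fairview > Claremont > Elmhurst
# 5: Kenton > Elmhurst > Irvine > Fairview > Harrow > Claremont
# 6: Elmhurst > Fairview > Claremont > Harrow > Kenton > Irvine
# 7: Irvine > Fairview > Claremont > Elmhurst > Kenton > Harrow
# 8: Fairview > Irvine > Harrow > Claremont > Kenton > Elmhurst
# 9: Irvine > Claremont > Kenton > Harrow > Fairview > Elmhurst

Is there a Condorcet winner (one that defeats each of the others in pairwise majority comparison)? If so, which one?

Head-to-head results (9 voters total):
Harrow vs Elmhurst: Elmhurst wins 5–4.
Harrow vs Irvine: Irvine wins 7–2.
Harrow vs Claremont: Claremont wins 6–3.
Harrow vs Kenton: Kenton wins 6–3.
Harrow vs Fairview: Fairview wins 7–2.
Elmhurst vs Irvine: Irvine wins 6–3.
Elmhurst vs Claremont: Claremont wins 7–2.
Elmhurst vs Kenton: Kenton wins 6–3.
Elmhurst vs Fairview: Fairview wins 7–2.
Irvine vs Claremont: Irvine wins 7–2.
Irvine vs Kenton: Irvine wins 5–4.
Irvine vs Fairview: Irvine wins 5–4.
Claremont vs Kenton: Claremont wins 5–4.
Claremont vs Fairview: Fairview wins 7–2.
Kenton vs Fairview: Fairview wins 5–4.
Irvine beats each rival — Harrow (7–2), Elmhurst (6–3), Claremont (7–2), Kenton (5–4), Fairview (5–4) — so Irvine is the Condorcet winner.

Irvine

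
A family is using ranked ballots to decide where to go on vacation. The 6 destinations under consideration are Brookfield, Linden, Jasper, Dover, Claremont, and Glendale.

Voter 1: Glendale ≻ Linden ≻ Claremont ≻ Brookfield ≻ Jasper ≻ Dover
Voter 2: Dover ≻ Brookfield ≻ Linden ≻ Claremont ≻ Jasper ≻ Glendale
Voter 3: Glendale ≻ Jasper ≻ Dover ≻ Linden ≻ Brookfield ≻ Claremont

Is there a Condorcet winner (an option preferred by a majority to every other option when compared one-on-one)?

Yes

Head-to-head results (3 voters total):
Brookfield vs Linden: Linden wins 2–1.
Brookfield vs Jasper: Brookfield wins 2–1.
Brookfield vs Dover: Dover wins 2–1.
Brookfield vs Claremont: Brookfield wins 2–1.
Brookfield vs Glendale: Glendale wins 2–1.
Linden vs Jasper: Linden wins 2–1.
Linden vs Dover: Dover wins 2–1.
Linden vs Claremont: Linden wins 3–0.
Linden vs Glendale: Glendale wins 2–1.
Jasper vs Dover: Jasper wins 2–1.
Jasper vs Claremont: Claremont wins 2–1.
Jasper vs Glendale: Glendale wins 2–1.
Dover vs Claremont: Dover wins 2–1.
Dover vs Glendale: Glendale wins 2–1.
Claremont vs Glendale: Glendale wins 2–1.
Glendale beats each rival — Brookfield (2–1), Linden (2–1), Jasper (2–1), Dover (2–1), Claremont (2–1) — so Glendale is the Condorcet winner.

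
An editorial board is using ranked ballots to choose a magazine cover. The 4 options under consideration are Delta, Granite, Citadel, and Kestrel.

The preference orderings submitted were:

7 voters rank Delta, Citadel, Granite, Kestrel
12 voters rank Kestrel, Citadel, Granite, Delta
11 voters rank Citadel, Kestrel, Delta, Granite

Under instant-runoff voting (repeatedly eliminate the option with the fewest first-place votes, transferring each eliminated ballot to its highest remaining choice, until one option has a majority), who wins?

Citadel

Round 1: Kestrel 12, Citadel 11, Delta 7, Granite 0. Granite has the fewest and is eliminated.
Round 2: Kestrel 12, Citadel 11, Delta 7. Delta has the fewest and is eliminated.
Round 3: Citadel 18, Kestrel 12. Citadel has a majority.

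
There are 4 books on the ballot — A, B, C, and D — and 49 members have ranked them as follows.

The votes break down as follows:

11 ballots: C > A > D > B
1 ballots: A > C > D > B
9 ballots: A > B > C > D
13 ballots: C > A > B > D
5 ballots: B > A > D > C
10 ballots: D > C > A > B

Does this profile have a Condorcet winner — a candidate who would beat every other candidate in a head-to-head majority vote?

Head-to-head results (49 voters total):
A vs B: A wins 44–5.
A vs C: C wins 34–15.
A vs D: A wins 39–10.
B vs C: C wins 35–14.
B vs D: B wins 27–22.
C vs D: C wins 34–15.
C beats each rival — A (34–15), B (35–14), D (34–15) — so C is the Condorcet winner.

Yes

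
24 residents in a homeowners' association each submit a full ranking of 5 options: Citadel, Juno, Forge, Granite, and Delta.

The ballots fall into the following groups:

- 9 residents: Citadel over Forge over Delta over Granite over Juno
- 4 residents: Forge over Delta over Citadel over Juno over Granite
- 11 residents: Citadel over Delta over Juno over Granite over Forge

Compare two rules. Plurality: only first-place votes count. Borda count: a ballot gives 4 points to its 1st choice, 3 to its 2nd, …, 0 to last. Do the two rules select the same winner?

Plurality first-place counts: Citadel 20, Juno 0, Forge 4, Granite 0, Delta 0 → Citadel.
Borda totals: Citadel 88, Juno 26, Forge 43, Granite 20, Delta 63 → Citadel.
The two rules agree on Citadel.

Yes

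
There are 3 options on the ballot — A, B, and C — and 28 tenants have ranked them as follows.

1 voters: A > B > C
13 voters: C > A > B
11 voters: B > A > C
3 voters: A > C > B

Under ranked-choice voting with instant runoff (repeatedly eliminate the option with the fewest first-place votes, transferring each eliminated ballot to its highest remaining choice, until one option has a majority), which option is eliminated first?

Round 1: C 13, B 11, A 4. A has the fewest and is eliminated.
Round 2: C 16, B 12. C has a majority.

A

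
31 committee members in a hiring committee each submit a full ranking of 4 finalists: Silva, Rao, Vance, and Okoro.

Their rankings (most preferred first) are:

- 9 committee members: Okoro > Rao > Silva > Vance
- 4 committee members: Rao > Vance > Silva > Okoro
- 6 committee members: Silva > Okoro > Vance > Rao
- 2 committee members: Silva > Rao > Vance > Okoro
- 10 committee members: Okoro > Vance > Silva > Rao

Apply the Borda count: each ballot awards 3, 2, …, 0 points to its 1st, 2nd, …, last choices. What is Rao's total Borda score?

34

Borda scores:
  Silva: 9·1 + 4·1 + 6·3 + 2·3 + 10·1 = 47
  Rao: 9·2 + 4·3 + 6·0 + 2·2 + 10·0 = 34
  Vance: 9·0 + 4·2 + 6·1 + 2·1 + 10·2 = 36
  Okoro: 9·3 + 4·0 + 6·2 + 2·0 + 10·3 = 69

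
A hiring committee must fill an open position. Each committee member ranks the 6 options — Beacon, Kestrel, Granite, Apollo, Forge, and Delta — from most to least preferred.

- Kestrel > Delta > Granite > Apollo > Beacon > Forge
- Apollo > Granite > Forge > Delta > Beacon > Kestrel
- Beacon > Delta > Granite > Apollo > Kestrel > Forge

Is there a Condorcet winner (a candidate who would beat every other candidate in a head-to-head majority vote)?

Yes

Head-to-head results (3 voters total):
Beacon vs Kestrel: Beacon wins 2–1.
Beacon vs Granite: Granite wins 2–1.
Beacon vs Apollo: Apollo wins 2–1.
Beacon vs Forge: Beacon wins 2–1.
Beacon vs Delta: Delta wins 2–1.
Kestrel vs Granite: Granite wins 2–1.
Kestrel vs Apollo: Apollo wins 2–1.
Kestrel vs Forge: Kestrel wins 2–1.
Kestrel vs Delta: Delta wins 2–1.
Granite vs Apollo: Granite wins 2–1.
Granite vs Forge: Granite wins 3–0.
Granite vs Delta: Delta wins 2–1.
Apollo vs Forge: Apollo wins 3–0.
Apollo vs Delta: Delta wins 2–1.
Forge vs Delta: Delta wins 2–1.
Delta beats each rival — Beacon (2–1), Kestrel (2–1), Granite (2–1), Apollo (2–1), Forge (2–1) — so Delta is the Condorcet winner.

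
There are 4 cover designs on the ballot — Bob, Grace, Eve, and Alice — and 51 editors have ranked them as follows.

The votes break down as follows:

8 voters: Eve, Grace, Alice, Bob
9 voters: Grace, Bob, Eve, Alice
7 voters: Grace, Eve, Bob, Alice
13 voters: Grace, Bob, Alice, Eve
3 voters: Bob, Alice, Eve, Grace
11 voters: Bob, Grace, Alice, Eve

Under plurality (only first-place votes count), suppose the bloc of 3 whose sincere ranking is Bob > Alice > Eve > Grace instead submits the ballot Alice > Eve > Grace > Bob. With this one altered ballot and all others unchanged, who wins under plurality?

First-place totals with the altered ballot: Bob 11, Grace 29, Eve 8, Alice 3.
The winner is unchanged: still Grace.

Grace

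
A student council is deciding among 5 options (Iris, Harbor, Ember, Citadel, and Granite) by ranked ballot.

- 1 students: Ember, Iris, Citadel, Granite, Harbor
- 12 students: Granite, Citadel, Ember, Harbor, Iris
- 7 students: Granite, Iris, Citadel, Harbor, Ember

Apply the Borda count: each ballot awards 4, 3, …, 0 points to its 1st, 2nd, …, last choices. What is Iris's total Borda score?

Borda scores:
  Iris: 3 + 12·0 + 7·3 = 24
  Harbor: 0 + 12·1 + 7·1 = 19
  Ember: 4 + 12·2 + 7·0 = 28
  Citadel: 2 + 12·3 + 7·2 = 52
  Granite: 1 + 12·4 + 7·4 = 77

24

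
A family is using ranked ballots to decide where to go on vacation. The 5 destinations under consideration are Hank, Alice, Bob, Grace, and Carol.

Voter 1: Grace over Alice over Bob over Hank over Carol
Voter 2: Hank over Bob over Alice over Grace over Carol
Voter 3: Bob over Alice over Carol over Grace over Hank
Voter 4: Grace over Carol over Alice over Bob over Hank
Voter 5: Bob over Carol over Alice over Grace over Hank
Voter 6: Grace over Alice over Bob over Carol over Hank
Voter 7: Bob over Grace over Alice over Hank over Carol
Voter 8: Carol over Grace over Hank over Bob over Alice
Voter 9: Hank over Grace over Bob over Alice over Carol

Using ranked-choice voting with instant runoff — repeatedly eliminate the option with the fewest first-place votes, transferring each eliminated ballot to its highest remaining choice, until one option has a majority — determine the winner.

Round 1: Bob 3, Grace 3, Hank 2, Carol 1, Alice 0. Alice has the fewest and is eliminated.
Round 2: Bob 3, Grace 3, Hank 2, Carol 1. Carol has the fewest and is eliminated.
Round 3: Grace 4, Bob 3, Hank 2. Hank has the fewest and is eliminated.
Round 4: Grace 5, Bob 4. Grace has a majority.

Grace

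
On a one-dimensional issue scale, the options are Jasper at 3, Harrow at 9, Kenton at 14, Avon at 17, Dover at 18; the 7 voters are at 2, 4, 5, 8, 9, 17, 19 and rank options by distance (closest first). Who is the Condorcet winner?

With single-peaked preferences on a line, the Condorcet winner is the candidate closest to the median voter.
The median voter (position 8) is closest to Harrow at 9.
Check: Harrow vs Kenton — voters closer to Harrow: 5 of 7.

Harrow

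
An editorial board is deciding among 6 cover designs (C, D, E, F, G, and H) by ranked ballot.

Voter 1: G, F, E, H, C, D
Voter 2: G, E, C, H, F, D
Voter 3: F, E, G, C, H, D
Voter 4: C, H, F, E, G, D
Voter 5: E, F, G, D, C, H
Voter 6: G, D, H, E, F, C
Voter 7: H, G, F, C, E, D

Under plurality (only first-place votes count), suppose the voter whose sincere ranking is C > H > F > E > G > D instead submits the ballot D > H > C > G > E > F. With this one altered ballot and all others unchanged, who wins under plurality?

First-place totals with the altered ballot: C 0, D 1, E 1, F 1, G 3, H 1.
The winner is unchanged: still G.

G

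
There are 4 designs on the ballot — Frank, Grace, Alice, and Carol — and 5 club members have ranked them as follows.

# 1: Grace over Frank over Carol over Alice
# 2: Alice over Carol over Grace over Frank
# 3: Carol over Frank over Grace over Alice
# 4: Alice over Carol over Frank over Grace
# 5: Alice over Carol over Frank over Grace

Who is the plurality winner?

First-place vote totals:
  Frank: 0
  Grace: 1
  Alice: 3
  Carol: 1
Alice has the most first-place votes.

Alice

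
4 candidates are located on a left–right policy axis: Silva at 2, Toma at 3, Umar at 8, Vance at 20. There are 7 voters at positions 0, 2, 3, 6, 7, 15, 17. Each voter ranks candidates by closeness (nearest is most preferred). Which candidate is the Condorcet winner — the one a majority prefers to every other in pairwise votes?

Umar

With single-peaked preferences on a line, the Condorcet winner is the candidate closest to the median voter.
The median voter (position 6) is closest to Umar at 8.
Check: Umar vs Vance — voters closer to Umar: 5 of 7.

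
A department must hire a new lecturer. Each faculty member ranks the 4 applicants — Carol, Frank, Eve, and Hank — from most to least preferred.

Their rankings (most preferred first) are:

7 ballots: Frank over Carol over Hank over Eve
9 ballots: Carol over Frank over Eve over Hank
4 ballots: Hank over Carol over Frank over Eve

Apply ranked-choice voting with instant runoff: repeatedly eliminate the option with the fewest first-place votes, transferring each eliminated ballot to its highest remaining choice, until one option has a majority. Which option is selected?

Round 1: Carol 9, Frank 7, Hank 4, Eve 0. Eve has the fewest and is eliminated.
Round 2: Carol 9, Frank 7, Hank 4. Hank has the fewest and is eliminated.
Round 3: Carol 13, Frank 7. Carol has a majority.

Carol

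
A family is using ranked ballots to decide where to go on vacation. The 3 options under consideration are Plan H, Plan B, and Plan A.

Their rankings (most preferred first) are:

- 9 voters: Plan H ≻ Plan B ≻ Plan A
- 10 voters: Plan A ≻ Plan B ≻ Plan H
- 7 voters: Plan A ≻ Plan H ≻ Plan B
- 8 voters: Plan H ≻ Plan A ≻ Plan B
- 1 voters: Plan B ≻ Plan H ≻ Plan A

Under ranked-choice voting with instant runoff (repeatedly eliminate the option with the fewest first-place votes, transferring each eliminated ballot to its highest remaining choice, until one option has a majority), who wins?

Round 1: Plan H 17, Plan A 17, Plan B 1. Plan B has the fewest and is eliminated.
Round 2: Plan H 18, Plan A 17. Plan H has a majority.

Plan H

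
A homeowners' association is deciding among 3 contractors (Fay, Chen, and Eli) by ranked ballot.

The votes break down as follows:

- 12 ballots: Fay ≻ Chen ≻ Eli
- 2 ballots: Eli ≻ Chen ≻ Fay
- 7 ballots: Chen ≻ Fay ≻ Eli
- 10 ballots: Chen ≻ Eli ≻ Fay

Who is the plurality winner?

Chen

First-place vote totals:
  Fay: 12
  Chen: 17
  Eli: 2
Chen has the most first-place votes.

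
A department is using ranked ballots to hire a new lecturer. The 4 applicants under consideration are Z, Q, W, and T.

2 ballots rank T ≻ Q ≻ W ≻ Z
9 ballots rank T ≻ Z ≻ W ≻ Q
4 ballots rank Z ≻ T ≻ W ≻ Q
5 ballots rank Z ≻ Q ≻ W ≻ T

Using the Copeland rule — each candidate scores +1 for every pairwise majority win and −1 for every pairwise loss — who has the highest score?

Pairwise results:
  Z vs Q: Z wins 18–2.
  Z vs W: Z wins 18–2.
  Z vs T: T wins 11–9.
  Q vs W: W wins 13–7.
  Q vs T: T wins 15–5.
  W vs T: T wins 15–5.
Copeland scores (wins − losses):
  Z: 2 − 1 = 1
  Q: 0 − 3 = -3
  W: 1 − 2 = -1
  T: 3 − 0 = 3
T has the best Copeland score.

T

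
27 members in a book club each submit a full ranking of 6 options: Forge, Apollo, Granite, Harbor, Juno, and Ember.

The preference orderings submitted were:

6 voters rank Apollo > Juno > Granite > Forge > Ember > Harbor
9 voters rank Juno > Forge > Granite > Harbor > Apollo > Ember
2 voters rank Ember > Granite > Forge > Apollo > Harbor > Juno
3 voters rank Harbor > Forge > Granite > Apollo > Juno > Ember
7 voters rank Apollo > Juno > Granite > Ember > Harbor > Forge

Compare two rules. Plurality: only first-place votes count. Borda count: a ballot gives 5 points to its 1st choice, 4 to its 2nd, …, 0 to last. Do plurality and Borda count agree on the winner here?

No

Plurality first-place counts: Forge 0, Apollo 13, Granite 0, Harbor 3, Juno 9, Ember 2 → Apollo.
Borda totals: Forge 66, Apollo 84, Granite 83, Harbor 42, Juno 100, Ember 30 → Juno.
The two rules disagree: plurality picks Apollo, Borda picks Juno.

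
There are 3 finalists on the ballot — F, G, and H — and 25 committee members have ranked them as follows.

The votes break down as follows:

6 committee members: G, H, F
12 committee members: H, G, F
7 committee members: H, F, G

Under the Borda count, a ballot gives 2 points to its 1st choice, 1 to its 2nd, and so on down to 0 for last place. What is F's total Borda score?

Borda scores:
  F: 6·0 + 12·0 + 7·1 = 7
  G: 6·2 + 12·1 + 7·0 = 24
  H: 6·1 + 12·2 + 7·2 = 44

7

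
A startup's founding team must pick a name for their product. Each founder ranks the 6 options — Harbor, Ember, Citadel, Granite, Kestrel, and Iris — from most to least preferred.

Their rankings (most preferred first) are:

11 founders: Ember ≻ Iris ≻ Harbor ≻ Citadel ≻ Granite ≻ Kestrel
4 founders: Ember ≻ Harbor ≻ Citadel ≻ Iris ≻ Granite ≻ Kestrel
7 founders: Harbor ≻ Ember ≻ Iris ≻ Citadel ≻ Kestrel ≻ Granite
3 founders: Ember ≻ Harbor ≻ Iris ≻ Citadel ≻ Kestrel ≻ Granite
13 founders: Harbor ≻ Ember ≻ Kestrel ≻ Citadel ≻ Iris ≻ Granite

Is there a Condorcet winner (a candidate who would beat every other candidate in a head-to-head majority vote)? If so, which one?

Harbor

Head-to-head results (38 voters total):
Harbor vs Ember: Harbor wins 20–18.
Harbor vs Citadel: Harbor wins 38–0.
Harbor vs Granite: Harbor wins 38–0.
Harbor vs Kestrel: Harbor wins 38–0.
Harbor vs Iris: Harbor wins 27–11.
Ember vs Citadel: Ember wins 38–0.
Ember vs Granite: Ember wins 38–0.
Ember vs Kestrel: Ember wins 38–0.
Ember vs Iris: Ember wins 38–0.
Citadel vs Granite: Citadel wins 38–0.
Citadel vs Kestrel: Citadel wins 25–13.
Citadel vs Iris: Iris wins 21–17.
Granite vs Kestrel: Kestrel wins 23–15.
Granite vs Iris: Iris wins 38–0.
Kestrel vs Iris: Iris wins 25–13.
Harbor beats each rival — Ember (20–18), Citadel (38–0), Granite (38–0), Kestrel (38–0), Iris (27–11) — so Harbor is the Condorcet winner.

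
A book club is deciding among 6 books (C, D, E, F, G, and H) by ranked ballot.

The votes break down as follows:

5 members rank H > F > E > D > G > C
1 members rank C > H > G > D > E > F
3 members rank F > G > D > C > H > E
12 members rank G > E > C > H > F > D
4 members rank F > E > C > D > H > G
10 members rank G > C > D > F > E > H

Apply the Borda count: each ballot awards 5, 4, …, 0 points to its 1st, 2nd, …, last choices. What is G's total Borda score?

Borda scores:
  C: 5·0 + 5 + 3·2 + 12·3 + 4·3 + 10·4 = 99
  D: 5·2 + 2 + 3·3 + 12·0 + 4·2 + 10·3 = 59
  E: 5·3 + 1 + 3·0 + 12·4 + 4·4 + 10·1 = 90
  F: 5·4 + 0 + 3·5 + 12·1 + 4·5 + 10·2 = 87
  G: 5·1 + 3 + 3·4 + 12·5 + 4·0 + 10·5 = 130
  H: 5·5 + 4 + 3·1 + 12·2 + 4·1 + 10·0 = 60

130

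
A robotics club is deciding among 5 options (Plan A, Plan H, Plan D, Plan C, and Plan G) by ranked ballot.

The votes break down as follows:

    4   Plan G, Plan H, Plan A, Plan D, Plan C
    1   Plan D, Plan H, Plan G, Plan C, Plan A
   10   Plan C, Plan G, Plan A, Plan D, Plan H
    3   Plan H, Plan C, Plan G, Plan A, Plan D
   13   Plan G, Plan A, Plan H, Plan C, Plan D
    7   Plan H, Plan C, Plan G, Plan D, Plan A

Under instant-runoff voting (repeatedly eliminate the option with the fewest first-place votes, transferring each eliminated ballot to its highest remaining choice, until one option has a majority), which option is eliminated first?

Round 1: Plan G 17, Plan H 10, Plan C 10, Plan D 1, Plan A 0. Plan A has the fewest and is eliminated.
Round 2: Plan G 17, Plan H 10, Plan C 10, Plan D 1. Plan D has the fewest and is eliminated.
Round 3: Plan G 17, Plan H 11, Plan C 10. Plan C has the fewest and is eliminated.
Round 4: Plan G 27, Plan H 11. Plan G has a majority.

Plan A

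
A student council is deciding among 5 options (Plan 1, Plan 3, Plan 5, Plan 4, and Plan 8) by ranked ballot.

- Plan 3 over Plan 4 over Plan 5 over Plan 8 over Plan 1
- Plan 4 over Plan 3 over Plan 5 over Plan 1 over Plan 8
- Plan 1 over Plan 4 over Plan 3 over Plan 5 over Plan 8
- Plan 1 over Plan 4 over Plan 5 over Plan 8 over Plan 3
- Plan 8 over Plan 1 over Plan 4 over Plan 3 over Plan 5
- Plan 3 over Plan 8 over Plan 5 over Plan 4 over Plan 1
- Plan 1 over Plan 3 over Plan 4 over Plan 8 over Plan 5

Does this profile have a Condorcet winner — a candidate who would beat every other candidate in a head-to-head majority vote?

Yes

Head-to-head results (7 voters total):
Plan 1 vs Plan 3: Plan 1 wins 4–3.
Plan 1 vs Plan 5: Plan 1 wins 4–3.
Plan 1 vs Plan 4: Plan 1 wins 4–3.
Plan 1 vs Plan 8: Plan 1 wins 4–3.
Plan 3 vs Plan 5: Plan 3 wins 6–1.
Plan 3 vs Plan 4: Plan 4 wins 4–3.
Plan 3 vs Plan 8: Plan 3 wins 5–2.
Plan 5 vs Plan 4: Plan 4 wins 6–1.
Plan 5 vs Plan 8: Plan 5 wins 4–3.
Plan 4 vs Plan 8: Plan 4 wins 5–2.
Plan 1 beats each rival — Plan 3 (4–3), Plan 5 (4–3), Plan 4 (4–3), Plan 8 (4–3) — so Plan 1 is the Condorcet winner.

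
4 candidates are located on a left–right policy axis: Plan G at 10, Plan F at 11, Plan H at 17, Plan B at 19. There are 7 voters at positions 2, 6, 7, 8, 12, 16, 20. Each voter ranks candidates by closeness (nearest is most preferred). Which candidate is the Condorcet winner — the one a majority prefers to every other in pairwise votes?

Plan G

With single-peaked preferences on a line, the Condorcet winner is the candidate closest to the median voter.
The median voter (position 8) is closest to Plan G at 10.
Check: Plan G vs Plan F — voters closer to Plan G: 4 of 7.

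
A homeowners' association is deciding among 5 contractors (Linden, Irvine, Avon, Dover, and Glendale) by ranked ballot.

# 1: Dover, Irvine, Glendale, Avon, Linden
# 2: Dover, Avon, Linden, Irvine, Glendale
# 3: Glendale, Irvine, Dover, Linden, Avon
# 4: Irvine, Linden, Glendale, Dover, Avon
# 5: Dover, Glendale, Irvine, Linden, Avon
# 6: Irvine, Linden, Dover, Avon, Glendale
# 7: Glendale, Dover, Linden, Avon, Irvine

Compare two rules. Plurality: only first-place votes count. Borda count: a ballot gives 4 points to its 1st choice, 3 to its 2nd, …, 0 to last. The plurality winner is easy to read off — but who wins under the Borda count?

Dover

Plurality first-place counts: Linden 0, Irvine 2, Avon 0, Dover 3, Glendale 2 → Dover.
Borda totals: Linden 12, Irvine 17, Avon 6, Dover 20, Glendale 15 → Dover.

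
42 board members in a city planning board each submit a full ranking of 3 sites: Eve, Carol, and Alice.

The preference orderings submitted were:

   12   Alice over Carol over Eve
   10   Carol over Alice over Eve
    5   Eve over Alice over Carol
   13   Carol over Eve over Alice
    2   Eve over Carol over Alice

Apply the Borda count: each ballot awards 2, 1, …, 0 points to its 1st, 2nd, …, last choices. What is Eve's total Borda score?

27

Borda scores:
  Eve: 12·0 + 10·0 + 5·2 + 13·1 + 2·2 = 27
  Carol: 12·1 + 10·2 + 5·0 + 13·2 + 2·1 = 60
  Alice: 12·2 + 10·1 + 5·1 + 13·0 + 2·0 = 39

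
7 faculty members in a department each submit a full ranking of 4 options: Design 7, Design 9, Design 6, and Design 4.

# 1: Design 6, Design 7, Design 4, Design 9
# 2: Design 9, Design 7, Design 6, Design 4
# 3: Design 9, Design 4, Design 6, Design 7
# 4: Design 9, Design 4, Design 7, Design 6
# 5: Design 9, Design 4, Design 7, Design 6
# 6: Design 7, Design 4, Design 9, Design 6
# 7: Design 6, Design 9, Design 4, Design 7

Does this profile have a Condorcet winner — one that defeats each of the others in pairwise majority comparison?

Head-to-head results (7 voters total):
Design 7 vs Design 9: Design 9 wins 5–2.
Design 7 vs Design 6: Design 7 wins 4–3.
Design 7 vs Design 4: Design 4 wins 4–3.
Design 9 vs Design 6: Design 9 wins 5–2.
Design 9 vs Design 4: Design 9 wins 5–2.
Design 6 vs Design 4: Design 4 wins 4–3.
Design 9 beats each rival — Design 7 (5–2), Design 6 (5–2), Design 4 (5–2) — so Design 9 is the Condorcet winner.

Yes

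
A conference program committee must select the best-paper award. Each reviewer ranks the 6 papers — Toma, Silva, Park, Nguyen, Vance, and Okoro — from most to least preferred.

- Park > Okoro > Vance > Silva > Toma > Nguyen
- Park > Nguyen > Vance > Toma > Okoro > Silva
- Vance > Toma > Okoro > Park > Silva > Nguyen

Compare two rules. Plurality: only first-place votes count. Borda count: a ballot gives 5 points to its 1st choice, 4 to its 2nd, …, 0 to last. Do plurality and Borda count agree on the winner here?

Yes

Plurality first-place counts: Toma 0, Silva 0, Park 2, Nguyen 0, Vance 1, Okoro 0 → Park.
Borda totals: Toma 7, Silva 3, Park 12, Nguyen 4, Vance 11, Okoro 8 → Park.
The two rules agree on Park.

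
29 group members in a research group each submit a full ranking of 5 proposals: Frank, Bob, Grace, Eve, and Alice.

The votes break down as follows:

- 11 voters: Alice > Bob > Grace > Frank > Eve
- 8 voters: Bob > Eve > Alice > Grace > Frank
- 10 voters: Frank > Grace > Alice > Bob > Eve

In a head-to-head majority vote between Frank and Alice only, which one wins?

Alice

Ballots ranking Frank above Alice: 10.
Ballots ranking Alice above Frank: 11+8 = 19.
Alice wins the head-to-head, 19–10.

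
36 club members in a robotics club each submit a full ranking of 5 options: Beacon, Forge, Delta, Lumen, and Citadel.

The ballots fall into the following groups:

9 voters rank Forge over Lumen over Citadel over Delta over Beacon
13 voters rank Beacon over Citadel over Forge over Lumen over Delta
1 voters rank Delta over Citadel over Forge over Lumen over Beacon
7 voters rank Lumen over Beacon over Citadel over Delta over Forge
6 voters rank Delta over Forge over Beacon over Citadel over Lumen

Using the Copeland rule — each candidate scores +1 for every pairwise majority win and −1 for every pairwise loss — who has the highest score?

Beacon

Pairwise results:
  Beacon vs Forge: Beacon wins 20–16.
  Beacon vs Delta: Beacon wins 20–16.
  Beacon vs Lumen: Beacon wins 19–17.
  Beacon vs Citadel: Beacon wins 26–10.
  Forge vs Delta: Forge wins 22–14.
  Forge vs Lumen: Forge wins 29–7.
  Forge vs Citadel: Citadel wins 21–15.
  Delta vs Lumen: Lumen wins 29–7.
  Delta vs Citadel: Citadel wins 29–7.
  Lumen vs Citadel: Citadel wins 20–16.
Copeland scores (wins − losses):
  Beacon: 4 − 0 = 4
  Forge: 2 − 2 = 0
  Delta: 0 − 4 = -4
  Lumen: 1 − 3 = -2
  Citadel: 3 − 1 = 2
Beacon has the best Copeland score.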